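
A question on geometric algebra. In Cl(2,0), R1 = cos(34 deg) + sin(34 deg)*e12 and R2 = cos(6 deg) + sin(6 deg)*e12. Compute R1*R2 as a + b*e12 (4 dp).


Same-plane rotors commute and their half-angles add:
R1*R2 = cos(a1 + a2) + sin(a1 + a2)*e12.
a1 + a2 = 34 + 6 = 40 deg
cos(40 deg) = 0.7660
sin(40 deg) = 0.6428
R1*R2 = 0.7660 + 0.6428*e12


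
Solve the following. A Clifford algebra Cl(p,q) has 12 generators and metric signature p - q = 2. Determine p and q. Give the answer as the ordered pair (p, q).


We need p + q = 12 and p - q = 2.
Adding: 2p = 12 + 2 = 14, so p = 7.
Then q = 12 - 7 = 5.
(p, q) = (7, 5)


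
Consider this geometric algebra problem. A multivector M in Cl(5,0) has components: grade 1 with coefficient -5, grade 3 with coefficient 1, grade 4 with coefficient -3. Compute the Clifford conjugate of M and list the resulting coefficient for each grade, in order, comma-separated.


Clifford conjugate sign for grade k: (-1)^(k(k+1)/2)
Grade 1: (-1)^(1*2/2) = (-1)^1 = -1, coeff -5 -> 5
Grade 3: (-1)^(3*4/2) = (-1)^6 = 1, coeff 1 -> 1
Grade 4: (-1)^(4*5/2) = (-1)^10 = 1, coeff -3 -> -3
Conjugated coefficients: 5, 1, -3


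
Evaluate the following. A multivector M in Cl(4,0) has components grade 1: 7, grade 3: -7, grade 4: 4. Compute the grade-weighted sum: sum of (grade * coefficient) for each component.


Grade-weighted sum = sum of grade_k * coefficient_k
1*7 = 7
3*(-7) = -21
4*4 = 16
Total = 7 + (-21) + 16 = 2


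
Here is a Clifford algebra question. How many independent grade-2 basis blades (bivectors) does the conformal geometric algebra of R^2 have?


The conformal model of R^2 uses Cl(3,1) with m = 2 + 2 = 4 generators.
Number of grade-2 blades = C(m, 2) = C(4, 2)
= 4*3/2 = 6


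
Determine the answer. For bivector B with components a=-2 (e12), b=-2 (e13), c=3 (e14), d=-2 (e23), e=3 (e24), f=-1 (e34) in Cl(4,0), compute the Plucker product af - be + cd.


Plucker relation: af - be + cd
a*f = (-2)*(-1) = 2
b*e = (-2)*3 = -6
c*d = 3*(-2) = -6
af - be + cd = 2 - (-6) + (-6)
= 2


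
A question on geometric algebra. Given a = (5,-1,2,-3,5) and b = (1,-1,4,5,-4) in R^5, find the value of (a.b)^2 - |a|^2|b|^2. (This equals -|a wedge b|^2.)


a . b = 5*1 + (-1)*(-1) + 2*4 + (-3)*5 + 5*(-4)
= 5 + 1 + 8 + (-15) + (-20) = -21
|a|^2 = 5^2 + (-1)^2 + 2^2 + (-3)^2 + 5^2 = 64
|b|^2 = 1^2 + (-1)^2 + 4^2 + 5^2 + (-4)^2 = 59
(a.b)^2 = (-21)^2 = 441
|a|^2 * |b|^2 = 64 * 59 = 3776
Result = 441 - 3776 = -3335


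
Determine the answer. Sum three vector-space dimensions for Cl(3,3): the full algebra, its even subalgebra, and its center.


n = 3 + 3 = 6
Total dim = 2^6 = 64
Even subalgebra dim = 2^5 = 32
n is even, so center dim = 1
Sum = 64 + 32 + 1 = 97


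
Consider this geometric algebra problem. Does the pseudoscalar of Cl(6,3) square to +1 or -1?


The pseudoscalar I = e1...e_n (product of all n generators) of Cl(p,q) satisfies I^2 = (-1)^(q + n(n-1)/2).
p = 6, q = 3, n = p + q = 9
n(n-1)/2 = 9 * 8 / 2 = 36
Exponent = q + n(n-1)/2 = 3 + 36 = 39
I^2 = (-1)^39 = -1


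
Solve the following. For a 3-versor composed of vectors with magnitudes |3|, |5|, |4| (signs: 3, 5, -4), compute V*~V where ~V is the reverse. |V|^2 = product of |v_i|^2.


Each vector v_i has |v_i|^2 = s_i^2
Squared scales: 3^2 = 9, 5^2 = 25, (-4)^2 = 16
|V|^2 = 9 * 25 * 16
= 3600


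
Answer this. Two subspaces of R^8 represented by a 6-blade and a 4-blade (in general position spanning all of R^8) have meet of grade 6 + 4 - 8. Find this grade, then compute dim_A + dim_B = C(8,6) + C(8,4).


Meet grade = grade(A) + grade(B) - n
= 6 + 4 - 8 = 2
C(8,6) = 28
C(8,4) = 70
dim_A + dim_B = 28 + 70 = 98


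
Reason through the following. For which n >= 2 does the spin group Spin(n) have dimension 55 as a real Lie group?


dim Spin(n) = dim so(n) = n(n-1)/2.
Solve n(n-1)/2 = 55, i.e. n^2 - n - 110 = 0.
Discriminant = 1 + 8*55 = 441
n = (1 + sqrt(441))/2 = (1 + 21)/2 = 11


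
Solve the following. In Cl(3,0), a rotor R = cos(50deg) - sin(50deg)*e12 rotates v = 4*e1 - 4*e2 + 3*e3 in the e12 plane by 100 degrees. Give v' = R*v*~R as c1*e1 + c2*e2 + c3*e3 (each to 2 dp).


Rotor R = cos(50deg) - sin(50deg)*e12
Rotation angle theta = 2 * 50 = 100 degrees in the e12 plane (e1 -> e2).
The component perpendicular to the plane (e3) is invariant: v'_3 = v3 = 3.00
cos(100deg) = -0.1736, sin(100deg) = 0.9848
v'_1 = v1*cos(theta) - v2*sin(theta) = 4*(-0.1736) - (-4)*0.9848 = 3.24
v'_2 = v1*sin(theta) + v2*cos(theta) = 4*0.9848 + (-4)*(-0.1736) = 4.63
v' = 3.24*e1 + 4.63*e2 + 3.00*e3


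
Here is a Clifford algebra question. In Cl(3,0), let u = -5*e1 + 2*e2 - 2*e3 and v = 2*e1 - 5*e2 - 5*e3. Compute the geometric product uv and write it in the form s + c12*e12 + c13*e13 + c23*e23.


In Cl(3,0): e_i^2 = 1, e_ie_j = -e_je_i for i != j.
Scalar part = u . v = (-5)*2 + 2*(-5) + (-2)*(-5)
= -10 + (-10) + 10 = -10
e12 coeff = (-5)*(-5) - 2*2 = 25 - 4 = 21
e13 coeff = (-5)*(-5) - (-2)*2 = 25 - (-4) = 29
e23 coeff = 2*(-5) - (-2)*(-5) = -10 - 10 = -20
uv = -10 + 21*e12 + 29*e13 - 20*e23


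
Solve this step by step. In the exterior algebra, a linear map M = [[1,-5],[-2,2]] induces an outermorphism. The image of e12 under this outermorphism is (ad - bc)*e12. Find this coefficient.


The outermorphism of a linear map f sends e1^e2 to f(e1)^f(e2).
f(e1) = 1*e1 - 2*e2
f(e2) = -5*e1 + 2*e2
f(e1) ^ f(e2) = (1*e1 - 2*e2) ^ (-5*e1 + 2*e2)
= 1*2*e12 + (-2)*(-5)*e21
= (2 - 10)*e12
= -8*e12
Coefficient = -8


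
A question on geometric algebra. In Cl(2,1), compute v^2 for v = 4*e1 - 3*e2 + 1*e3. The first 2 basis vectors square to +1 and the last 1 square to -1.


v^2 = sum of c_i^2 * e_i^2
Positive signature terms (e_i^2 = +1): 4^2 + (-3)^2 = 25
Negative signature terms (e_j^2 = -1): 1^2 = 1
v^2 = 25 - 1 = 24


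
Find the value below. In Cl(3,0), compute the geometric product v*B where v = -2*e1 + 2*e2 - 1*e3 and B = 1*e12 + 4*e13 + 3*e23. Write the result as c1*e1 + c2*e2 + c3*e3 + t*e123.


vB has grade-1 (vector) and grade-3 (trivector) parts: vB = (v _| B) + (v ^ B).
Vector part <vB>_1:
  e1: -v2*b12 - v3*b13 = -(2)*(1) - (-1)*(4) = 2
  e2: v1*b12 - v3*b23 = (-2)*(1) - (-1)*(3) = 1
  e3: v1*b13 + v2*b23 = (-2)*(4) + (2)*(3) = -2
Trivector part <vB>_3:
  e123: v1*b23 - v2*b13 + v3*b12 = (-2)*(3) - (2)*(4) + (-1)*(1) = -15
vB = 2*e1 + 1*e2 - 2*e3 - 15*e123


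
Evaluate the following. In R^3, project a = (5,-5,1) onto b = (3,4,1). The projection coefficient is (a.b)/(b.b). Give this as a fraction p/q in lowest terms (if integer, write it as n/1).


Projection coefficient = (a . b) / (b . b)
a . b = 5*3 + (-5)*4 + 1*1
= 15 + (-20) + 1 = -4
b . b = 3^2 + 4^2 + 1^2
= 9 + 16 + 1 = 26
Coefficient = -4/26
In lowest terms: -2/13


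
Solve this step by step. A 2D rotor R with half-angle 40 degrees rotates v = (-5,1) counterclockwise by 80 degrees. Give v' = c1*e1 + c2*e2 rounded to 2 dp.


Rotor R = cos(40deg) - sin(40deg)*e12
Rotation angle theta = 2 * 40 = 80 degrees
v' = R*v*~R rotates v by theta.
cos(80deg) = 0.1736, sin(80deg) = 0.9848
v'_1 = -5*cos(80deg) - 1*sin(80deg)
= -5*0.1736 - 1*0.9848
= -1.85
v'_2 = -5*sin(80deg) + 1*cos(80deg)
= -5*0.9848 + 1*0.1736
= -4.75
v' = -1.85*e1 - 4.75*e2


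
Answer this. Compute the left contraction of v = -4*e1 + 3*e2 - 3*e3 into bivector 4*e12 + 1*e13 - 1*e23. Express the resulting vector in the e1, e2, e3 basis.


Left contraction v _| B = <vB>_1 (grade-1 part of the geometric product vB).
Using e1_|e12 = e2, e2_|e12 = -e1, e1_|e13 = e3, e3_|e13 = -e1, e2_|e23 = e3, e3_|e23 = -e2:
e1 coeff: -v2*b12 - v3*b13 = -(3)*(4) - (-3)*(1) = -9
e2 coeff: v1*b12 - v3*b23 = (-4)*(4) - (-3)*(-1) = -19
e3 coeff: v1*b13 + v2*b23 = (-4)*(1) + (3)*(-1) = -7
v _| B = -9*e1 - 19*e2 - 7*e3


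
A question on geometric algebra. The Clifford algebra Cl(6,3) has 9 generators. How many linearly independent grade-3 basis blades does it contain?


Number of grade-k basis blades in Cl(p,q) with n = p + q is C(n, k).
n = 6 + 3 = 9
C(9, 3) = 9! / (3! * 6!)
= 362880 / (6 * 720)
= 84


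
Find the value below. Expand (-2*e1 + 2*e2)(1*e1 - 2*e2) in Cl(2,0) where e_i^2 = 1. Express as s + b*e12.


Expand: (-2*e1 + 2*e2)(1*e1 - 2*e2)
= (-2)*1*e1e1 + (-2)*(-2)*e1e2 + 2*1*e2e1 + 2*(-2)*e2e2
Using e1^2 = e2^2 = 1, e2e1 = -e1e2:
Scalar part s = (-2)*1 + 2*(-2) = -2 + (-4) = -6
Bivector part b = (-2)*(-2) - 2*1 = 4 - 2 = 2
uv = -6 + 2*e12


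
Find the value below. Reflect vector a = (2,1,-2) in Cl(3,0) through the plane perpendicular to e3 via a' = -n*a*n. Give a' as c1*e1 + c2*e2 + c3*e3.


Reflection formula: a' = -n*a*n, with n = e3 (unit vector, n^2 = 1).
For reflection through hyperplane perp to e3:
The component along e3 flips sign, others stay.
a = (2, 1, -2)
a' = (2, 1, 2)
a' = 2*e1 + 1*e2 + 2*e3


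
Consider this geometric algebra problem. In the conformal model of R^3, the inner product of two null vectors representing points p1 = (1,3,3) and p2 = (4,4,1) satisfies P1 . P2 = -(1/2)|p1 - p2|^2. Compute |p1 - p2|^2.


p1 - p2 = (-3, -1, 2)
|p1 - p2|^2 = (-3)^2 + (-1)^2 + 2^2
= 9 + 1 + 4
= 14


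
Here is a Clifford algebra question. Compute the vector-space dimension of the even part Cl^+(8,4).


Even subalgebra dimension = 2^(n-1)
n = 8 + 4 = 12
2^(12 - 1) = 2^11 = 2048
Verification: sum of C(12,k) for even k = 1 + 66 + 495 + 924 + 495 + 66 + 1 = 2048
Result = 2048


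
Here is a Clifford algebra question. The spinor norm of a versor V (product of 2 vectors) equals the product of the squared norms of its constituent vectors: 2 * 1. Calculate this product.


Spinor norm N(V) = |v1|^2 * |v2|^2 * ... * |v2|^2
= 2 * 1
Running product: 2, 2
N(V) = 2


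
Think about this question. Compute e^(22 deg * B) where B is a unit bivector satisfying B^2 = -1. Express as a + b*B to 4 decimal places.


For a unit bivector B with B^2 = -1, the exponential series gives
e^(theta*B) = cos(theta) + sin(theta)*B (the GA analogue of Euler's formula).
theta = 22 degrees = 0.383972 rad
cos(22 deg) = 0.9272
sin(22 deg) = 0.3746
exp(theta*B) = 0.9272 + 0.3746*B


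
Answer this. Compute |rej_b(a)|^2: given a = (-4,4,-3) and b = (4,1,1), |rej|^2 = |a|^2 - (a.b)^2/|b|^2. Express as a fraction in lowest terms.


|a|^2 = (-4)^2 + 4^2 + (-3)^2 = 41
|b|^2 = 4^2 + 1^2 + 1^2 = 18
a . b = (-4)*4 + 4*1 + (-3)*1 = -15
(a.b)^2 = (-15)^2 = 225
|rej|^2 = 41 - 225/18
= (738 - 225)/18
= 513/18
In lowest terms: 57/2


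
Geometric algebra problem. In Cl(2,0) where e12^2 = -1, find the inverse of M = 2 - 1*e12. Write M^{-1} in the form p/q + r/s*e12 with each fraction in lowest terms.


M = 2 - 1*e12, where e12^2 = -1.
Since M commutes with its reverse ~M = a - b*e12, M * ~M = a^2 - b^2*e12^2 = a^2 + b^2.
So M^{-1} = ~M / (a^2 + b^2) = (a - b*e12)/(a^2 + b^2).
a^2 + b^2 = 4 + 1 = 5
Scalar part = 2/5 = 2/5
Bivector coeff = 1/5 = 1/5
M^{-1} = 2/5 + 1/5*e12


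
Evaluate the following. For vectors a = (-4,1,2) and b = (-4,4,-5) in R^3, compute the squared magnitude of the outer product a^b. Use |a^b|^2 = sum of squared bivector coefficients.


a wedge b = (a1*b2 - a2*b1)*e12 + (a1*b3 - a3*b1)*e13 + (a2*b3 - a3*b2)*e23
e12 coeff: (-4)*4 - 1*(-4) = -16 - (-4) = -12
e13 coeff: (-4)*(-5) - 2*(-4) = 20 - (-8) = 28
e23 coeff: 1*(-5) - 2*4 = -5 - 8 = -13
|a wedge b|^2 = (-12)^2 + 28^2 + (-13)^2
= 144 + 784 + 169
= 1097


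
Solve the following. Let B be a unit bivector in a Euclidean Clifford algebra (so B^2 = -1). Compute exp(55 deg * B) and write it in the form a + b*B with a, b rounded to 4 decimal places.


For a unit bivector B with B^2 = -1, the exponential series gives
e^(theta*B) = cos(theta) + sin(theta)*B (the GA analogue of Euler's formula).
theta = 55 degrees = 0.959931 rad
cos(55 deg) = 0.5736
sin(55 deg) = 0.8192
exp(theta*B) = 0.5736 + 0.8192*B


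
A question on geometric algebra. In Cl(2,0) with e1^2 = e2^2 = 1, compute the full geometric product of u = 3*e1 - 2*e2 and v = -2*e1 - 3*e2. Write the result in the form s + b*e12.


Expand: (3*e1 - 2*e2)(-2*e1 - 3*e2)
= 3*(-2)*e1e1 + 3*(-3)*e1e2 + (-2)*(-2)*e2e1 + (-2)*(-3)*e2e2
Using e1^2 = e2^2 = 1, e2e1 = -e1e2:
Scalar part s = 3*(-2) + (-2)*(-3) = -6 + 6 = 0
Bivector part b = 3*(-3) - (-2)*(-2) = -9 - 4 = -13
uv = 0 - 13*e12


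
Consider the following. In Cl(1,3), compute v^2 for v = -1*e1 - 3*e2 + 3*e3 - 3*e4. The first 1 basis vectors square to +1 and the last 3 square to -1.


v^2 = sum of c_i^2 * e_i^2
Positive signature terms (e_i^2 = +1): (-1)^2 = 1
Negative signature terms (e_j^2 = -1): (-3)^2 + 3^2 + (-3)^2 = 27
v^2 = 1 - 27 = -26


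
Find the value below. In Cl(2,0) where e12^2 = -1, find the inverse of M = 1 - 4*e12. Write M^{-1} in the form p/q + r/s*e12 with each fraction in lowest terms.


M = 1 - 4*e12, where e12^2 = -1.
Since M commutes with its reverse ~M = a - b*e12, M * ~M = a^2 - b^2*e12^2 = a^2 + b^2.
So M^{-1} = ~M / (a^2 + b^2) = (a - b*e12)/(a^2 + b^2).
a^2 + b^2 = 1 + 16 = 17
Scalar part = 1/17 = 1/17
Bivector coeff = 4/17 = 4/17
M^{-1} = 1/17 + 4/17*e12


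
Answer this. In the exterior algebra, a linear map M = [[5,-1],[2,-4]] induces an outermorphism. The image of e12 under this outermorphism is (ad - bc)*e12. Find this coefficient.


The outermorphism of a linear map f sends e1^e2 to f(e1)^f(e2).
f(e1) = 5*e1 + 2*e2
f(e2) = -1*e1 - 4*e2
f(e1) ^ f(e2) = (5*e1 + 2*e2) ^ (-1*e1 - 4*e2)
= 5*(-4)*e12 + 2*(-1)*e21
= (-20 - (-2))*e12
= -18*e12
Coefficient = -18


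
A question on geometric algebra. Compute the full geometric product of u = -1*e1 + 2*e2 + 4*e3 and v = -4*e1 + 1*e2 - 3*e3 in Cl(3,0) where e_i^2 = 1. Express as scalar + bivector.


In Cl(3,0): e_i^2 = 1, e_ie_j = -e_je_i for i != j.
Scalar part = u . v = (-1)*(-4) + 2*1 + 4*(-3)
= 4 + 2 + (-12) = -6
e12 coeff = (-1)*1 - 2*(-4) = -1 - (-8) = 7
e13 coeff = (-1)*(-3) - 4*(-4) = 3 - (-16) = 19
e23 coeff = 2*(-3) - 4*1 = -6 - 4 = -10
uv = -6 + 7*e12 + 19*e13 - 10*e23


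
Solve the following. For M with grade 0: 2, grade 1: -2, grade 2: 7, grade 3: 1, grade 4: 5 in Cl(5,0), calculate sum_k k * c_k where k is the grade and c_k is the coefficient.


Grade-weighted sum = sum of grade_k * coefficient_k
0*2 = 0
1*(-2) = -2
2*7 = 14
3*1 = 3
4*5 = 20
Total = 0 + (-2) + 14 + 3 + 20 = 35


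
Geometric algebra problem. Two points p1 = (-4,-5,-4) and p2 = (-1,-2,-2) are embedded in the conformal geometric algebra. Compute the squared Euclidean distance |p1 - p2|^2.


p1 - p2 = (-3, -3, -2)
|p1 - p2|^2 = (-3)^2 + (-3)^2 + (-2)^2
= 9 + 9 + 4
= 22


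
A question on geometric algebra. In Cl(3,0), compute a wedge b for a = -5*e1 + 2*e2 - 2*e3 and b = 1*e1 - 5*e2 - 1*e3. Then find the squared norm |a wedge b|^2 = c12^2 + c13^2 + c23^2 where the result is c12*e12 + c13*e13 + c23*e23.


a wedge b = (a1*b2 - a2*b1)*e12 + (a1*b3 - a3*b1)*e13 + (a2*b3 - a3*b2)*e23
e12 coeff: (-5)*(-5) - 2*1 = 25 - 2 = 23
e13 coeff: (-5)*(-1) - (-2)*1 = 5 - (-2) = 7
e23 coeff: 2*(-1) - (-2)*(-5) = -2 - 10 = -12
|a wedge b|^2 = 23^2 + 7^2 + (-12)^2
= 529 + 49 + 144
= 722


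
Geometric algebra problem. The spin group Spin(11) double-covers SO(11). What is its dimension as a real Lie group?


Spin(n) double-covers SO(n); both have Lie algebra so(n) of dimension n(n-1)/2.
n = 11
n(n-1) = 11 * 10 = 110
dim Spin(11) = 110/2 = 55


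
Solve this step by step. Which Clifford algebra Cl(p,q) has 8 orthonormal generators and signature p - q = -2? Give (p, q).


We need p + q = 8 and p - q = -2.
Adding: 2p = 8 + (-2) = 6, so p = 3.
Then q = 8 - 3 = 5.
(p, q) = (3, 5)


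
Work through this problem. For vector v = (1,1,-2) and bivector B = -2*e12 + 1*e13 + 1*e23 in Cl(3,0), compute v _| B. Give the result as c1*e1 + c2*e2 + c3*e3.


Left contraction v _| B = <vB>_1 (grade-1 part of the geometric product vB).
Using e1_|e12 = e2, e2_|e12 = -e1, e1_|e13 = e3, e3_|e13 = -e1, e2_|e23 = e3, e3_|e23 = -e2:
e1 coeff: -v2*b12 - v3*b13 = -(1)*(-2) - (-2)*(1) = 4
e2 coeff: v1*b12 - v3*b23 = (1)*(-2) - (-2)*(1) = 0
e3 coeff: v1*b13 + v2*b23 = (1)*(1) + (1)*(1) = 2
v _| B = 4*e1 + 0*e2 + 2*e3


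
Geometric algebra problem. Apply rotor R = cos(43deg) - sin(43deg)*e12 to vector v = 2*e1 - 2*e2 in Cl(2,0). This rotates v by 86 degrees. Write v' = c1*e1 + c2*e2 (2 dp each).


Rotor R = cos(43deg) - sin(43deg)*e12
Rotation angle theta = 2 * 43 = 86 degrees
v' = R*v*~R rotates v by theta.
cos(86deg) = 0.0698, sin(86deg) = 0.9976
v'_1 = 2*cos(86deg) - (-2)*sin(86deg)
= 2*0.0698 - (-2)*0.9976
= 2.13
v'_2 = 2*sin(86deg) + (-2)*cos(86deg)
= 2*0.9976 + (-2)*0.0698
= 1.86
v' = 2.13*e1 + 1.86*e2


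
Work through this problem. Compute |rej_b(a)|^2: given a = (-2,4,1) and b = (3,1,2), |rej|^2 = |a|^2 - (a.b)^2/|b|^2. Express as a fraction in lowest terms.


|a|^2 = (-2)^2 + 4^2 + 1^2 = 21
|b|^2 = 3^2 + 1^2 + 2^2 = 14
a . b = (-2)*3 + 4*1 + 1*2 = 0
(a.b)^2 = 0^2 = 0
|rej|^2 = 21 - 0/14
= (294 - 0)/14
= 294/14
In lowest terms: 21/1


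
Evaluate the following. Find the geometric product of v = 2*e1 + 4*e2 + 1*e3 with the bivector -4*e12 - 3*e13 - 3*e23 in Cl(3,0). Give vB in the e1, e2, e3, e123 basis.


vB has grade-1 (vector) and grade-3 (trivector) parts: vB = (v _| B) + (v ^ B).
Vector part <vB>_1:
  e1: -v2*b12 - v3*b13 = -(4)*(-4) - (1)*(-3) = 19
  e2: v1*b12 - v3*b23 = (2)*(-4) - (1)*(-3) = -5
  e3: v1*b13 + v2*b23 = (2)*(-3) + (4)*(-3) = -18
Trivector part <vB>_3:
  e123: v1*b23 - v2*b13 + v3*b12 = (2)*(-3) - (4)*(-3) + (1)*(-4) = 2
vB = 19*e1 - 5*e2 - 18*e3 + 2*e123


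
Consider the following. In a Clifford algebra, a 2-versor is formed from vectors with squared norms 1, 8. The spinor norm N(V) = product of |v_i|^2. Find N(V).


Spinor norm N(V) = |v1|^2 * |v2|^2 * ... * |v2|^2
= 1 * 8
Running product: 1, 8
N(V) = 8


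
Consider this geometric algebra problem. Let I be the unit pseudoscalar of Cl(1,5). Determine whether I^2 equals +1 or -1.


The pseudoscalar I = e1...e_n (product of all n generators) of Cl(p,q) satisfies I^2 = (-1)^(q + n(n-1)/2).
p = 1, q = 5, n = p + q = 6
n(n-1)/2 = 6 * 5 / 2 = 15
Exponent = q + n(n-1)/2 = 5 + 15 = 20
I^2 = (-1)^20 = +1


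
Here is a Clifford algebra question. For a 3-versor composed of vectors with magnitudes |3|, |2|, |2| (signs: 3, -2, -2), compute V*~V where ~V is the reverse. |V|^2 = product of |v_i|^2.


Each vector v_i has |v_i|^2 = s_i^2
Squared scales: 3^2 = 9, (-2)^2 = 4, (-2)^2 = 4
|V|^2 = 9 * 4 * 4
= 144


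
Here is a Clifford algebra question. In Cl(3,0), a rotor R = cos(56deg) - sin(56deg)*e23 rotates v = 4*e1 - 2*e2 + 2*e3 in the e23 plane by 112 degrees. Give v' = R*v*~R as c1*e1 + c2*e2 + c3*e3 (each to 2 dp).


Rotor R = cos(56deg) - sin(56deg)*e23
Rotation angle theta = 2 * 56 = 112 degrees in the e23 plane (e2 -> e3).
The component perpendicular to the plane (e1) is invariant: v'_1 = v1 = 4.00
cos(112deg) = -0.3746, sin(112deg) = 0.9272
v'_2 = v2*cos(theta) - v3*sin(theta) = -2*(-0.3746) - 2*0.9272 = -1.11
v'_3 = v2*sin(theta) + v3*cos(theta) = -2*0.9272 + 2*(-0.3746) = -2.60
v' = 4.00*e1 - 1.11*e2 - 2.60*e3


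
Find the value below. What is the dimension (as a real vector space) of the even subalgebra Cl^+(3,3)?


Even subalgebra dimension = 2^(n-1)
n = 3 + 3 = 6
2^(6 - 1) = 2^5 = 32
Verification: sum of C(6,k) for even k = 1 + 15 + 15 + 1 = 32
Result = 32


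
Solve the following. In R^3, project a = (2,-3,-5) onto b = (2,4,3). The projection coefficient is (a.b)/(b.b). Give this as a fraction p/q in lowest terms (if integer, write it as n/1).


Projection coefficient = (a . b) / (b . b)
a . b = 2*2 + (-3)*4 + (-5)*3
= 4 + (-12) + (-15) = -23
b . b = 2^2 + 4^2 + 3^2
= 4 + 16 + 9 = 29
Coefficient = -23/29
In lowest terms: -23/29


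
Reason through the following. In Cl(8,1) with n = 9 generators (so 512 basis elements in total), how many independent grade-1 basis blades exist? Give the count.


Number of grade-k basis blades in Cl(p,q) with n = p + q is C(n, k).
n = 8 + 1 = 9
C(9, 1) = 9! / (1! * 8!)
= 362880 / (1 * 40320)
= 9


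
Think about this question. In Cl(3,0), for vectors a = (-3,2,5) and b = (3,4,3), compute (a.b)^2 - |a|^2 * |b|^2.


a . b = (-3)*3 + 2*4 + 5*3
= -9 + 8 + 15 = 14
|a|^2 = (-3)^2 + 2^2 + 5^2 = 38
|b|^2 = 3^2 + 4^2 + 3^2 = 34
(a.b)^2 = 14^2 = 196
|a|^2 * |b|^2 = 38 * 34 = 1292
Result = 196 - 1292 = -1096


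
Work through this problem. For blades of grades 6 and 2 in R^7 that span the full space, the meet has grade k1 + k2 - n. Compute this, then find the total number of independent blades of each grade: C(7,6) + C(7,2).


Meet grade = grade(A) + grade(B) - n
= 6 + 2 - 7 = 1
C(7,6) = 7
C(7,2) = 21
dim_A + dim_B = 7 + 21 = 28


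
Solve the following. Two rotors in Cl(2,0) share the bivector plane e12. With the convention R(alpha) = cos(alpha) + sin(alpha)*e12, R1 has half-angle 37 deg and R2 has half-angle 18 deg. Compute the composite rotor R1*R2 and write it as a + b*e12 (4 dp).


Same-plane rotors commute and their half-angles add:
R1*R2 = cos(a1 + a2) + sin(a1 + a2)*e12.
a1 + a2 = 37 + 18 = 55 deg
cos(55 deg) = 0.5736
sin(55 deg) = 0.8192
R1*R2 = 0.5736 + 0.8192*e12


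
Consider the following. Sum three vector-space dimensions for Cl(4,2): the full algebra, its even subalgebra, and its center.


n = 4 + 2 = 6
Total dim = 2^6 = 64
Even subalgebra dim = 2^5 = 32
n is even, so center dim = 1
Sum = 64 + 32 + 1 = 97


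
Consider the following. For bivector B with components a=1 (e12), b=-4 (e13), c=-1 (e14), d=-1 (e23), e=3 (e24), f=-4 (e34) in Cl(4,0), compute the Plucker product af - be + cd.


Plucker relation: af - be + cd
a*f = 1*(-4) = -4
b*e = (-4)*3 = -12
c*d = (-1)*(-1) = 1
af - be + cd = -4 - (-12) + 1
= 9


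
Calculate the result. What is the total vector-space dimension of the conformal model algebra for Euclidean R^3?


The conformal model of R^3 uses Cl(4,1): the 3 Euclidean generators plus two extra orthogonal generators e+ (e+^2 = +1) and e- (e-^2 = -1), from which the null vectors e0, einf are built.
Number of generators m = 3 + 2 = 5.
dim Cl(p,q) = 2^m = 2^5 = 32


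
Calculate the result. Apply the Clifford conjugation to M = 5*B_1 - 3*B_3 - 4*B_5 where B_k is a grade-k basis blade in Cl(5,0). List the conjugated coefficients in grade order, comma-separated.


Clifford conjugate sign for grade k: (-1)^(k(k+1)/2)
Grade 1: (-1)^(1*2/2) = (-1)^1 = -1, coeff 5 -> -5
Grade 3: (-1)^(3*4/2) = (-1)^6 = 1, coeff -3 -> -3
Grade 5: (-1)^(5*6/2) = (-1)^15 = -1, coeff -4 -> 4
Conjugated coefficients: -5, -3, 4


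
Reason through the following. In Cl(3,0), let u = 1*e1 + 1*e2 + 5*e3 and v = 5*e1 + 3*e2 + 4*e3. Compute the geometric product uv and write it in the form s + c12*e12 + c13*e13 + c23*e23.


In Cl(3,0): e_i^2 = 1, e_ie_j = -e_je_i for i != j.
Scalar part = u . v = 1*5 + 1*3 + 5*4
= 5 + 3 + 20 = 28
e12 coeff = 1*3 - 1*5 = 3 - 5 = -2
e13 coeff = 1*4 - 5*5 = 4 - 25 = -21
e23 coeff = 1*4 - 5*3 = 4 - 15 = -11
uv = 28 - 2*e12 - 21*e13 - 11*e23


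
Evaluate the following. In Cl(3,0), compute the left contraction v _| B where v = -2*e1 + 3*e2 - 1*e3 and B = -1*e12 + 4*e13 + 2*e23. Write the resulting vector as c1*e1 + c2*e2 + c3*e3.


Left contraction v _| B = <vB>_1 (grade-1 part of the geometric product vB).
Using e1_|e12 = e2, e2_|e12 = -e1, e1_|e13 = e3, e3_|e13 = -e1, e2_|e23 = e3, e3_|e23 = -e2:
e1 coeff: -v2*b12 - v3*b13 = -(3)*(-1) - (-1)*(4) = 7
e2 coeff: v1*b12 - v3*b23 = (-2)*(-1) - (-1)*(2) = 4
e3 coeff: v1*b13 + v2*b23 = (-2)*(4) + (3)*(2) = -2
v _| B = 7*e1 + 4*e2 - 2*e3


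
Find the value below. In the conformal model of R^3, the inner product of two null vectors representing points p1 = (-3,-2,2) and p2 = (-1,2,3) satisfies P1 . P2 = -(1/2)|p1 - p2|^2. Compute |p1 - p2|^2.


p1 - p2 = (-2, -4, -1)
|p1 - p2|^2 = (-2)^2 + (-4)^2 + (-1)^2
= 4 + 16 + 1
= 21


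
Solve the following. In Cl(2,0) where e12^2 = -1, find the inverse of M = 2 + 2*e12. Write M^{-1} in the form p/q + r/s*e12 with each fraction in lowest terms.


M = 2 + 2*e12, where e12^2 = -1.
Since M commutes with its reverse ~M = a - b*e12, M * ~M = a^2 - b^2*e12^2 = a^2 + b^2.
So M^{-1} = ~M / (a^2 + b^2) = (a - b*e12)/(a^2 + b^2).
a^2 + b^2 = 4 + 4 = 8
Scalar part = 2/8 = 1/4
Bivector coeff = -2/8 = -1/4
M^{-1} = 1/4 - 1/4*e12


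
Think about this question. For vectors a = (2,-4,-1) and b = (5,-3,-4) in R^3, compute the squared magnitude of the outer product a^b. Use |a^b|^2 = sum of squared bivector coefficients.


a wedge b = (a1*b2 - a2*b1)*e12 + (a1*b3 - a3*b1)*e13 + (a2*b3 - a3*b2)*e23
e12 coeff: 2*(-3) - (-4)*5 = -6 - (-20) = 14
e13 coeff: 2*(-4) - (-1)*5 = -8 - (-5) = -3
e23 coeff: (-4)*(-4) - (-1)*(-3) = 16 - 3 = 13
|a wedge b|^2 = 14^2 + (-3)^2 + 13^2
= 196 + 9 + 169
= 374


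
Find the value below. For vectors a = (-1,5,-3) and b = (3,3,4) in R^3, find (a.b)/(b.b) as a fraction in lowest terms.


Projection coefficient = (a . b) / (b . b)
a . b = (-1)*3 + 5*3 + (-3)*4
= -3 + 15 + (-12) = 0
b . b = 3^2 + 3^2 + 4^2
= 9 + 9 + 16 = 34
Coefficient = 0/34
In lowest terms: 0/1


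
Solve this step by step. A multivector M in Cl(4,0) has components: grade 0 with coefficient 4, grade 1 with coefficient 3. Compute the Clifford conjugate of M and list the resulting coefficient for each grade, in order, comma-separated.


Clifford conjugate sign for grade k: (-1)^(k(k+1)/2)
Grade 0: (-1)^(0*1/2) = (-1)^0 = 1, coeff 4 -> 4
Grade 1: (-1)^(1*2/2) = (-1)^1 = -1, coeff 3 -> -3
Conjugated coefficients: 4, -3


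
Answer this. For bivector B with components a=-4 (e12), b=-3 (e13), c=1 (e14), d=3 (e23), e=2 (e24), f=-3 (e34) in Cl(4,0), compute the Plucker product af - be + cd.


Plucker relation: af - be + cd
a*f = (-4)*(-3) = 12
b*e = (-3)*2 = -6
c*d = 1*3 = 3
af - be + cd = 12 - (-6) + 3
= 21


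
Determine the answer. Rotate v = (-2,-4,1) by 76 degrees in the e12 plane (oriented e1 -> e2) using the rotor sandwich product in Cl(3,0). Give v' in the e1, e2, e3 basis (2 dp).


Rotor R = cos(38deg) - sin(38deg)*e12
Rotation angle theta = 2 * 38 = 76 degrees in the e12 plane (e1 -> e2).
The component perpendicular to the plane (e3) is invariant: v'_3 = v3 = 1.00
cos(76deg) = 0.2419, sin(76deg) = 0.9703
v'_1 = v1*cos(theta) - v2*sin(theta) = -2*0.2419 - (-4)*0.9703 = 3.40
v'_2 = v1*sin(theta) + v2*cos(theta) = -2*0.9703 + (-4)*0.2419 = -2.91
v' = 3.40*e1 - 2.91*e2 + 1.00*e3


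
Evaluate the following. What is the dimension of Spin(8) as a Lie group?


Spin(n) double-covers SO(n); both have Lie algebra so(n) of dimension n(n-1)/2.
n = 8
n(n-1) = 8 * 7 = 56
dim Spin(8) = 56/2 = 28


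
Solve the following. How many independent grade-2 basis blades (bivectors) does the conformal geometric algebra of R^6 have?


The conformal model of R^6 uses Cl(7,1) with m = 6 + 2 = 8 generators.
Number of grade-2 blades = C(m, 2) = C(8, 2)
= 8*7/2 = 28


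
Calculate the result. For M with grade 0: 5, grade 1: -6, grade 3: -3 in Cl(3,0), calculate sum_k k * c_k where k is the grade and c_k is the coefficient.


Grade-weighted sum = sum of grade_k * coefficient_k
0*5 = 0
1*(-6) = -6
3*(-3) = -9
Total = 0 + (-6) + (-9) = -15


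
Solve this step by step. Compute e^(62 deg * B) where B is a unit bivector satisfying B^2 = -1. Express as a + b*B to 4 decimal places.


For a unit bivector B with B^2 = -1, the exponential series gives
e^(theta*B) = cos(theta) + sin(theta)*B (the GA analogue of Euler's formula).
theta = 62 degrees = 1.082104 rad
cos(62 deg) = 0.4695
sin(62 deg) = 0.8829
exp(theta*B) = 0.4695 + 0.8829*B


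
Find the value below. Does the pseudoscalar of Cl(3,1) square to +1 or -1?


The pseudoscalar I = e1...e_n (product of all n generators) of Cl(p,q) satisfies I^2 = (-1)^(q + n(n-1)/2).
p = 3, q = 1, n = p + q = 4
n(n-1)/2 = 4 * 3 / 2 = 6
Exponent = q + n(n-1)/2 = 1 + 6 = 7
I^2 = (-1)^7 = -1


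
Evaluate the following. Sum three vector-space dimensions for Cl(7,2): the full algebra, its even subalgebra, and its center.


n = 7 + 2 = 9
Total dim = 2^9 = 512
Even subalgebra dim = 2^8 = 256
n is odd, so center dim = 2
Sum = 512 + 256 + 2 = 770


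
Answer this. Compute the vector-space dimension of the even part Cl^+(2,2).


Even subalgebra dimension = 2^(n-1)
n = 2 + 2 = 4
2^(4 - 1) = 2^3 = 8
Verification: sum of C(4,k) for even k = 1 + 6 + 1 = 8
Result = 8


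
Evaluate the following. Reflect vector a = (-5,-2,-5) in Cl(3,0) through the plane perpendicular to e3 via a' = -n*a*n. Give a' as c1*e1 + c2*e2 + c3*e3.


Reflection formula: a' = -n*a*n, with n = e3 (unit vector, n^2 = 1).
For reflection through hyperplane perp to e3:
The component along e3 flips sign, others stay.
a = (-5, -2, -5)
a' = (-5, -2, 5)
a' = -5*e1 - 2*e2 + 5*e3


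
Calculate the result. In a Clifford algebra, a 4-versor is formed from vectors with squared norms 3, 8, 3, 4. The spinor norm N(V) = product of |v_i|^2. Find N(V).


Spinor norm N(V) = |v1|^2 * |v2|^2 * ... * |v4|^2
= 3 * 8 * 3 * 4
Running product: 3, 24, 72, 288
N(V) = 288


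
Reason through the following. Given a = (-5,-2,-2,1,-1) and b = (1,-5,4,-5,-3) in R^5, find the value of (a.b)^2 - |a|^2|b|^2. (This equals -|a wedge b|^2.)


a . b = (-5)*1 + (-2)*(-5) + (-2)*4 + 1*(-5) + (-1)*(-3)
= -5 + 10 + (-8) + (-5) + 3 = -5
|a|^2 = (-5)^2 + (-2)^2 + (-2)^2 + 1^2 + (-1)^2 = 35
|b|^2 = 1^2 + (-5)^2 + 4^2 + (-5)^2 + (-3)^2 = 76
(a.b)^2 = (-5)^2 = 25
|a|^2 * |b|^2 = 35 * 76 = 2660
Result = 25 - 2660 = -2635


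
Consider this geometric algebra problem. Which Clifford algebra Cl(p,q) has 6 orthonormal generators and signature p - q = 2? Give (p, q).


We need p + q = 6 and p - q = 2.
Adding: 2p = 6 + 2 = 8, so p = 4.
Then q = 6 - 4 = 2.
(p, q) = (4, 2)


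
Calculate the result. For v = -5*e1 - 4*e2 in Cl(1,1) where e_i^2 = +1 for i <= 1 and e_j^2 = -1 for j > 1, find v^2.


v^2 = sum of c_i^2 * e_i^2
Positive signature terms (e_i^2 = +1): (-5)^2 = 25
Negative signature terms (e_j^2 = -1): (-4)^2 = 16
v^2 = 25 - 16 = 9


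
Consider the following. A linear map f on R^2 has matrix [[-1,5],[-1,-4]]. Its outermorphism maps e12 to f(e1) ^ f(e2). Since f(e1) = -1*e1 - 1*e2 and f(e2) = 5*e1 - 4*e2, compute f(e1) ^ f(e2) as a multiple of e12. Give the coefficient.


The outermorphism of a linear map f sends e1^e2 to f(e1)^f(e2).
f(e1) = -1*e1 - 1*e2
f(e2) = 5*e1 - 4*e2
f(e1) ^ f(e2) = (-1*e1 - 1*e2) ^ (5*e1 - 4*e2)
= (-1)*(-4)*e12 + (-1)*5*e21
= (4 - (-5))*e12
= 9*e12
Coefficient = 9


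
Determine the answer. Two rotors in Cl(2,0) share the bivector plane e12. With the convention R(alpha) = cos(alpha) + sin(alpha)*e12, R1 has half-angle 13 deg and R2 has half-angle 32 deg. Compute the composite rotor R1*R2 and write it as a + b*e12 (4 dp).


Same-plane rotors commute and their half-angles add:
R1*R2 = cos(a1 + a2) + sin(a1 + a2)*e12.
a1 + a2 = 13 + 32 = 45 deg
cos(45 deg) = 0.7071
sin(45 deg) = 0.7071
R1*R2 = 0.7071 + 0.7071*e12


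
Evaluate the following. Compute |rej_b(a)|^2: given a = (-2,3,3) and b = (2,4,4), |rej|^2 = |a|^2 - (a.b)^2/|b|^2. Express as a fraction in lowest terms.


|a|^2 = (-2)^2 + 3^2 + 3^2 = 22
|b|^2 = 2^2 + 4^2 + 4^2 = 36
a . b = (-2)*2 + 3*4 + 3*4 = 20
(a.b)^2 = 20^2 = 400
|rej|^2 = 22 - 400/36
= (792 - 400)/36
= 392/36
In lowest terms: 98/9


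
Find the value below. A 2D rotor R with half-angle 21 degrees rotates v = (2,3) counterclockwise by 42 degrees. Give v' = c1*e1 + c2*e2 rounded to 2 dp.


Rotor R = cos(21deg) - sin(21deg)*e12
Rotation angle theta = 2 * 21 = 42 degrees
v' = R*v*~R rotates v by theta.
cos(42deg) = 0.7431, sin(42deg) = 0.6691
v'_1 = 2*cos(42deg) - 3*sin(42deg)
= 2*0.7431 - 3*0.6691
= -0.52
v'_2 = 2*sin(42deg) + 3*cos(42deg)
= 2*0.6691 + 3*0.7431
= 3.57
v' = -0.52*e1 + 3.57*e2


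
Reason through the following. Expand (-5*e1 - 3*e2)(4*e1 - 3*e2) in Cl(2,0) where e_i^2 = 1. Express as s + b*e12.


Expand: (-5*e1 - 3*e2)(4*e1 - 3*e2)
= (-5)*4*e1e1 + (-5)*(-3)*e1e2 + (-3)*4*e2e1 + (-3)*(-3)*e2e2
Using e1^2 = e2^2 = 1, e2e1 = -e1e2:
Scalar part s = (-5)*4 + (-3)*(-3) = -20 + 9 = -11
Bivector part b = (-5)*(-3) - (-3)*4 = 15 - (-12) = 27
uv = -11 + 27*e12


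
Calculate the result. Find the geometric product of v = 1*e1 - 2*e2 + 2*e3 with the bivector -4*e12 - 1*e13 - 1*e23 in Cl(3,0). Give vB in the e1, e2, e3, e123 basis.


vB has grade-1 (vector) and grade-3 (trivector) parts: vB = (v _| B) + (v ^ B).
Vector part <vB>_1:
  e1: -v2*b12 - v3*b13 = -(-2)*(-4) - (2)*(-1) = -6
  e2: v1*b12 - v3*b23 = (1)*(-4) - (2)*(-1) = -2
  e3: v1*b13 + v2*b23 = (1)*(-1) + (-2)*(-1) = 1
Trivector part <vB>_3:
  e123: v1*b23 - v2*b13 + v3*b12 = (1)*(-1) - (-2)*(-1) + (2)*(-4) = -11
vB = -6*e1 - 2*e2 + 1*e3 - 11*e123


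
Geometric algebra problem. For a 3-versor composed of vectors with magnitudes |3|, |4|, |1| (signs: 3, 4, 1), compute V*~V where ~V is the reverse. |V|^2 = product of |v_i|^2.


Each vector v_i has |v_i|^2 = s_i^2
Squared scales: 3^2 = 9, 4^2 = 16, 1^2 = 1
|V|^2 = 9 * 16 * 1
= 144


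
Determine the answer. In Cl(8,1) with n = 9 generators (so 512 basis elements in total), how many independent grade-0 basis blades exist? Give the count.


Number of grade-k basis blades in Cl(p,q) with n = p + q is C(n, k).
n = 8 + 1 = 9
C(9, 0) = 9! / (0! * 9!)
= 362880 / (1 * 362880)
= 1


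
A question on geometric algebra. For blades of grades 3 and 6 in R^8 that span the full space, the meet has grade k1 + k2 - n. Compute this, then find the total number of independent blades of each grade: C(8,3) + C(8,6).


Meet grade = grade(A) + grade(B) - n
= 3 + 6 - 8 = 1
C(8,3) = 56
C(8,6) = 28
dim_A + dim_B = 56 + 28 = 84


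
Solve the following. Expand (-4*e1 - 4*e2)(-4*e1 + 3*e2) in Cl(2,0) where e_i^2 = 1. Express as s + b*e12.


Expand: (-4*e1 - 4*e2)(-4*e1 + 3*e2)
= (-4)*(-4)*e1e1 + (-4)*3*e1e2 + (-4)*(-4)*e2e1 + (-4)*3*e2e2
Using e1^2 = e2^2 = 1, e2e1 = -e1e2:
Scalar part s = (-4)*(-4) + (-4)*3 = 16 + (-12) = 4
Bivector part b = (-4)*3 - (-4)*(-4) = -12 - 16 = -28
uv = 4 - 28*e12


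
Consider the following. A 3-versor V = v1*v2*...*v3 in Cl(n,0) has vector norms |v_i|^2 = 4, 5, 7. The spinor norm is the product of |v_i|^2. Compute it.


Spinor norm N(V) = |v1|^2 * |v2|^2 * ... * |v3|^2
= 4 * 5 * 7
Running product: 4, 20, 140
N(V) = 140


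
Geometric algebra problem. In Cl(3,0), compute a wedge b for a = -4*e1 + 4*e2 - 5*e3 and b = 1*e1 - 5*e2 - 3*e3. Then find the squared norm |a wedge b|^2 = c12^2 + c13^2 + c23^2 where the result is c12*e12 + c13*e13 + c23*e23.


a wedge b = (a1*b2 - a2*b1)*e12 + (a1*b3 - a3*b1)*e13 + (a2*b3 - a3*b2)*e23
e12 coeff: (-4)*(-5) - 4*1 = 20 - 4 = 16
e13 coeff: (-4)*(-3) - (-5)*1 = 12 - (-5) = 17
e23 coeff: 4*(-3) - (-5)*(-5) = -12 - 25 = -37
|a wedge b|^2 = 16^2 + 17^2 + (-37)^2
= 256 + 289 + 1369
= 1914


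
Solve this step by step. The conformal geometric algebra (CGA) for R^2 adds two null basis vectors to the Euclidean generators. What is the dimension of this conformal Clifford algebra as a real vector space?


The conformal model of R^2 uses Cl(3,1): the 2 Euclidean generators plus two extra orthogonal generators e+ (e+^2 = +1) and e- (e-^2 = -1), from which the null vectors e0, einf are built.
Number of generators m = 2 + 2 = 4.
dim Cl(p,q) = 2^m = 2^4 = 16


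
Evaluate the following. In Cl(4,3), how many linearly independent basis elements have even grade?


Even subalgebra dimension = 2^(n-1)
n = 4 + 3 = 7
2^(7 - 1) = 2^6 = 64
Verification: sum of C(7,k) for even k = 1 + 21 + 35 + 7 = 64
Result = 64


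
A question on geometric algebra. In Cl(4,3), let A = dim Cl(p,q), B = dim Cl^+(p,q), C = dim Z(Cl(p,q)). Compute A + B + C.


n = 4 + 3 = 7
Total dim = 2^7 = 128
Even subalgebra dim = 2^6 = 64
n is odd, so center dim = 2
Sum = 128 + 64 + 2 = 194


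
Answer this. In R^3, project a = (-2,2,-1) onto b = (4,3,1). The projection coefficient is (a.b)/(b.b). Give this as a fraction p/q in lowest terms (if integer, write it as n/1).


Projection coefficient = (a . b) / (b . b)
a . b = (-2)*4 + 2*3 + (-1)*1
= -8 + 6 + (-1) = -3
b . b = 4^2 + 3^2 + 1^2
= 16 + 9 + 1 = 26
Coefficient = -3/26
In lowest terms: -3/26


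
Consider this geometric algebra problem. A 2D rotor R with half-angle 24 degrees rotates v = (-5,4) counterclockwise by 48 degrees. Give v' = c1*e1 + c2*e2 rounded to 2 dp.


Rotor R = cos(24deg) - sin(24deg)*e12
Rotation angle theta = 2 * 24 = 48 degrees
v' = R*v*~R rotates v by theta.
cos(48deg) = 0.6691, sin(48deg) = 0.7431
v'_1 = -5*cos(48deg) - 4*sin(48deg)
= -5*0.6691 - 4*0.7431
= -6.32
v'_2 = -5*sin(48deg) + 4*cos(48deg)
= -5*0.7431 + 4*0.6691
= -1.04
v' = -6.32*e1 - 1.04*e2


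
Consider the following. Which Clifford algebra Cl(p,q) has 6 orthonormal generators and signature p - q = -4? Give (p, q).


We need p + q = 6 and p - q = -4.
Adding: 2p = 6 + (-4) = 2, so p = 1.
Then q = 6 - 1 = 5.
(p, q) = (1, 5)


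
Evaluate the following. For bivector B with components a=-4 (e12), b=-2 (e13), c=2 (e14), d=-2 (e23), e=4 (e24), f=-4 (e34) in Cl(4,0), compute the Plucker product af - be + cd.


Plucker relation: af - be + cd
a*f = (-4)*(-4) = 16
b*e = (-2)*4 = -8
c*d = 2*(-2) = -4
af - be + cd = 16 - (-8) + (-4)
= 20


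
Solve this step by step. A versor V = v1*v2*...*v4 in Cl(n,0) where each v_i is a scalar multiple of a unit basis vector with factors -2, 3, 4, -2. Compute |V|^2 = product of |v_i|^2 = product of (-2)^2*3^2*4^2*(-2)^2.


Each vector v_i has |v_i|^2 = s_i^2
Squared scales: (-2)^2 = 4, 3^2 = 9, 4^2 = 16, (-2)^2 = 4
|V|^2 = 4 * 9 * 16 * 4
= 2304


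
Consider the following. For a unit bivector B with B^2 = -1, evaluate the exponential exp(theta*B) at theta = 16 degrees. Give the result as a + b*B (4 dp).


For a unit bivector B with B^2 = -1, the exponential series gives
e^(theta*B) = cos(theta) + sin(theta)*B (the GA analogue of Euler's formula).
theta = 16 degrees = 0.279253 rad
cos(16 deg) = 0.9613
sin(16 deg) = 0.2756
exp(theta*B) = 0.9613 + 0.2756*B


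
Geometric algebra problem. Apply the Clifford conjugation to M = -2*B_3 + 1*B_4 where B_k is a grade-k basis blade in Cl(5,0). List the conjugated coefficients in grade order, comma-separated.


Clifford conjugate sign for grade k: (-1)^(k(k+1)/2)
Grade 3: (-1)^(3*4/2) = (-1)^6 = 1, coeff -2 -> -2
Grade 4: (-1)^(4*5/2) = (-1)^10 = 1, coeff 1 -> 1
Conjugated coefficients: -2, 1


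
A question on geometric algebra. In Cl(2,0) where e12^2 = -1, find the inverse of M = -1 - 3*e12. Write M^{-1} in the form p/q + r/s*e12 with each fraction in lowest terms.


M = -1 - 3*e12, where e12^2 = -1.
Since M commutes with its reverse ~M = a - b*e12, M * ~M = a^2 - b^2*e12^2 = a^2 + b^2.
So M^{-1} = ~M / (a^2 + b^2) = (a - b*e12)/(a^2 + b^2).
a^2 + b^2 = 1 + 9 = 10
Scalar part = -1/10 = -1/10
Bivector coeff = 3/10 = 3/10
M^{-1} = -1/10 + 3/10*e12


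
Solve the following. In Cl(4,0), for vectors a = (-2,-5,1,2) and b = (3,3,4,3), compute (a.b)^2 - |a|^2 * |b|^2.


a . b = (-2)*3 + (-5)*3 + 1*4 + 2*3
= -6 + (-15) + 4 + 6 = -11
|a|^2 = (-2)^2 + (-5)^2 + 1^2 + 2^2 = 34
|b|^2 = 3^2 + 3^2 + 4^2 + 3^2 = 43
(a.b)^2 = (-11)^2 = 121
|a|^2 * |b|^2 = 34 * 43 = 1462
Result = 121 - 1462 = -1341


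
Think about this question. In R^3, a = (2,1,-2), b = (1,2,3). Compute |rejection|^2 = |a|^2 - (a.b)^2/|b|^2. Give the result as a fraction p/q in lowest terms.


|a|^2 = 2^2 + 1^2 + (-2)^2 = 9
|b|^2 = 1^2 + 2^2 + 3^2 = 14
a . b = 2*1 + 1*2 + (-2)*3 = -2
(a.b)^2 = (-2)^2 = 4
|rej|^2 = 9 - 4/14
= (126 - 4)/14
= 122/14
In lowest terms: 61/7


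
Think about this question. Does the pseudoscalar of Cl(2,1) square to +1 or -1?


The pseudoscalar I = e1...e_n (product of all n generators) of Cl(p,q) satisfies I^2 = (-1)^(q + n(n-1)/2).
p = 2, q = 1, n = p + q = 3
n(n-1)/2 = 3 * 2 / 2 = 3
Exponent = q + n(n-1)/2 = 1 + 3 = 4
I^2 = (-1)^4 = +1


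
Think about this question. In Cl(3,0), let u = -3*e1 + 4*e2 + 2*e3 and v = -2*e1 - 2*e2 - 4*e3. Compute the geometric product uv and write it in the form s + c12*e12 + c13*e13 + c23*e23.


In Cl(3,0): e_i^2 = 1, e_ie_j = -e_je_i for i != j.
Scalar part = u . v = (-3)*(-2) + 4*(-2) + 2*(-4)
= 6 + (-8) + (-8) = -10
e12 coeff = (-3)*(-2) - 4*(-2) = 6 - (-8) = 14
e13 coeff = (-3)*(-4) - 2*(-2) = 12 - (-4) = 16
e23 coeff = 4*(-4) - 2*(-2) = -16 - (-4) = -12
uv = -10 + 14*e12 + 16*e13 - 12*e23
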